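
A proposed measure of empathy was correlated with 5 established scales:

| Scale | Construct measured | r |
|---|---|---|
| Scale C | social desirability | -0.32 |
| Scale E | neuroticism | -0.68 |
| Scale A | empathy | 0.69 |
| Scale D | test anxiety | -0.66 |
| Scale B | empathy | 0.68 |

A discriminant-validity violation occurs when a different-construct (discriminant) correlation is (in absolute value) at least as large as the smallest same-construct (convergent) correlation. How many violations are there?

Convergent (same construct = empathy): Scale A, Scale B.
Smallest convergent = 0.68. Discriminant |r|: 0.32, 0.68, 0.66; count ≥ 0.68 → 1.

1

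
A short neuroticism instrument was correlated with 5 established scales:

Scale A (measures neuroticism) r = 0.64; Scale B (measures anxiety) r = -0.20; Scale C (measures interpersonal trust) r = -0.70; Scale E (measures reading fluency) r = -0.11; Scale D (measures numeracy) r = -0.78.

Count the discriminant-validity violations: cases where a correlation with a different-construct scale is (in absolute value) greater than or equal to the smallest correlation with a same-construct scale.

2

Convergent (same construct = neuroticism): Scale A.
Smallest convergent = 0.64. Discriminant |r|: 0.20, 0.70, 0.11, 0.78; count ≥ 0.64 → 2.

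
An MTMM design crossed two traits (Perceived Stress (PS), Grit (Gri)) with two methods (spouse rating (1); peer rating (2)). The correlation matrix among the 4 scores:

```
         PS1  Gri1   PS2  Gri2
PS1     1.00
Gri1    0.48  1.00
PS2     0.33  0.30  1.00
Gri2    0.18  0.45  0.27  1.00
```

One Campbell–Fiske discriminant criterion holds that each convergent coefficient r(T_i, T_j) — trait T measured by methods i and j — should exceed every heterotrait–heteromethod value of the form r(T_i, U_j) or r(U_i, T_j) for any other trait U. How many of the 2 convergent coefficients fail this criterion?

0

Checking each validity diagonal entry against its comparison values:
PS (methods 1·2): 0.33 vs {0.18, 0.30} → pass.
Gri (methods 1·2): 0.45 vs {0.30, 0.18} → pass.
0 of 2 fail.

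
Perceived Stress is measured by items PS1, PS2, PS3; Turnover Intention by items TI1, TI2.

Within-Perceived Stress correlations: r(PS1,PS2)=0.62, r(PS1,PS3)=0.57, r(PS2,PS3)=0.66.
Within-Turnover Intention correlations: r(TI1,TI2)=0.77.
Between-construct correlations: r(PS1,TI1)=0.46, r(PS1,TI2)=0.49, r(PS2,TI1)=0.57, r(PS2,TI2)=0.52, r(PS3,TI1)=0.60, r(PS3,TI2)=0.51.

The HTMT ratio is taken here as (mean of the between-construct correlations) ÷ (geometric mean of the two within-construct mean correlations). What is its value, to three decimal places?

0.762

Mean between = 3.15/6 = 0.5250.
Mean within-PS = 1.85/3 = 0.6167; mean within-TI = 0.77/1 = 0.7700.
Geometric mean = √(0.6167 × 0.7700) = 0.6891.
HTMT = 0.5250 / 0.6891 = 0.762.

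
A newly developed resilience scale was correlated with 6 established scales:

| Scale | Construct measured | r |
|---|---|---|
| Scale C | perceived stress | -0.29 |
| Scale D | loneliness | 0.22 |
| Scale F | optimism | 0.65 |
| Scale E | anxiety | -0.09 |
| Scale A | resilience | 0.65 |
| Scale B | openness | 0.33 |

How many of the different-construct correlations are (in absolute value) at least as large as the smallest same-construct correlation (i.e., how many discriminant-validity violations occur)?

Convergent (same construct = resilience): Scale A.
Smallest convergent = 0.65. Discriminant |r|: 0.29, 0.22, 0.65, 0.09, 0.33; count ≥ 0.65 → 1.

1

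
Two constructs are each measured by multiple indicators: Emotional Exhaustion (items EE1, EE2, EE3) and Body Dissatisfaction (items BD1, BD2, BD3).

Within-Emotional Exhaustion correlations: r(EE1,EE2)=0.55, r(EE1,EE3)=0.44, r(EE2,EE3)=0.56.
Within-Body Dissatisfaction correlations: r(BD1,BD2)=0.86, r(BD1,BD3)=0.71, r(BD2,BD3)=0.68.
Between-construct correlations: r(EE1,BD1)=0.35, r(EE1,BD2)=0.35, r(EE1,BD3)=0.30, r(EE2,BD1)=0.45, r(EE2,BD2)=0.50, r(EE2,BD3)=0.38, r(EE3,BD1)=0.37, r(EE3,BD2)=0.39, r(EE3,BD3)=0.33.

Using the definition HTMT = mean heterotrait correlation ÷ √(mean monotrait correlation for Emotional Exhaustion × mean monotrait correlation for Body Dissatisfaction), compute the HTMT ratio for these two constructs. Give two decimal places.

Between-construct mean = 3.42/9 = 0.3800.
Mean within-EE = 1.55/3 = 0.5167; mean within-BD = 2.25/3 = 0.7500.
Geometric mean = √(0.5167 × 0.7500) = 0.6225.
HTMT = 0.3800 / 0.6225 = 0.61.

0.61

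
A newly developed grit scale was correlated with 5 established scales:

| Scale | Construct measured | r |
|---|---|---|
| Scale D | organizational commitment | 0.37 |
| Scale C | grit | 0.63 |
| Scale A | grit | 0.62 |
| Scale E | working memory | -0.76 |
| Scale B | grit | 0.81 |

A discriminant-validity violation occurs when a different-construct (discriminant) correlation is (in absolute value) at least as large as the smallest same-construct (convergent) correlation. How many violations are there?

Convergent (same construct = grit): Scale C, Scale A, Scale B.
Smallest convergent = 0.62. Discriminant |r|: 0.37, 0.76; count ≥ 0.62 → 1.

1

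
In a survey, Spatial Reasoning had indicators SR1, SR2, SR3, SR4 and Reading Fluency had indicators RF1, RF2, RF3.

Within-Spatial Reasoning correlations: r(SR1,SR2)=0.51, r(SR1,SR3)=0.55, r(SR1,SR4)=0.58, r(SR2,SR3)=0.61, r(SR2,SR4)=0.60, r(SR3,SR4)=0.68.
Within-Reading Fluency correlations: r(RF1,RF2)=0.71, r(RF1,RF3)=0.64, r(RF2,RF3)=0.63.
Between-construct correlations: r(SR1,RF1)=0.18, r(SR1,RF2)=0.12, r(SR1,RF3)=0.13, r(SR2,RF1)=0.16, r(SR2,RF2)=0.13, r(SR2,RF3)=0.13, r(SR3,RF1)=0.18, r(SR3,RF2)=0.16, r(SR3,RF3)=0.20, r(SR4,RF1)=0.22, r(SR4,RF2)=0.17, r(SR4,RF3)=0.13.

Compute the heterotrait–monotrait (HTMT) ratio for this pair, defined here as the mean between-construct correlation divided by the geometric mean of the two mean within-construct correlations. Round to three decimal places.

Mean heterotrait r = 1.91/12 = 0.1592.
Mean within-SR = 3.53/6 = 0.5883; mean within-RF = 1.98/3 = 0.6600.
Geometric mean = √(0.5883 × 0.6600) = 0.6231.
HTMT = 0.1592 / 0.6231 = 0.255.

0.255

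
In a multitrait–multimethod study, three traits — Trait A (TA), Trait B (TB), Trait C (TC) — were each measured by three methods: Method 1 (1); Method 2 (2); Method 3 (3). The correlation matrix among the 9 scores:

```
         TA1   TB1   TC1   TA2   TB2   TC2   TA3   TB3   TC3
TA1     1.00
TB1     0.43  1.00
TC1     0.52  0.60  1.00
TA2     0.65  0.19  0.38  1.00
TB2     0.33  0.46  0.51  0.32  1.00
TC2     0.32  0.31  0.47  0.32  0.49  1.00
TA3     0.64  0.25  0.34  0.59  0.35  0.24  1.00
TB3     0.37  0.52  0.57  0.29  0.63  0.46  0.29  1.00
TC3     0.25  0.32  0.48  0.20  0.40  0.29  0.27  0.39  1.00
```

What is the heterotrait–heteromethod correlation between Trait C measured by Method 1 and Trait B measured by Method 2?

Different traits and methods: r(TC1, TB2) = 0.51.

0.51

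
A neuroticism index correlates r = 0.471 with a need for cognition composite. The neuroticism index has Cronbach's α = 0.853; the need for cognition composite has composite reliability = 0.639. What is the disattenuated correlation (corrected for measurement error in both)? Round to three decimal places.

r_true = r_obs / √(r_xx · r_yy) = 0.471 / √(0.853 × 0.639) = 0.471 / √0.545067 = 0.471 / 0.7383 ≈ 0.638.

0.638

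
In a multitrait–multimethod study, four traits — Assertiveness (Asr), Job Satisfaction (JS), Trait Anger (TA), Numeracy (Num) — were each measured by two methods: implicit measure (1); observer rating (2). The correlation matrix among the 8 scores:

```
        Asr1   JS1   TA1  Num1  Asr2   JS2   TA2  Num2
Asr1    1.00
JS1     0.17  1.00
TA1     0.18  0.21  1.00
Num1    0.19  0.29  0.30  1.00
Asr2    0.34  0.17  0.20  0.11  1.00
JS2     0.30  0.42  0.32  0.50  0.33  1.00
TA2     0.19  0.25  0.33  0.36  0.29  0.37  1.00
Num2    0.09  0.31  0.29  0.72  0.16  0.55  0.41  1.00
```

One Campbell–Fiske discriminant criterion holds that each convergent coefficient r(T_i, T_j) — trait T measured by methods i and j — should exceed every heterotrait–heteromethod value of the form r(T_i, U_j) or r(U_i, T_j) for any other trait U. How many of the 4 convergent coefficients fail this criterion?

Convergent coefficients and their comparison sets:
Asr (methods 1·2): 0.34 vs {0.30, 0.17, 0.19, 0.20, 0.09, 0.11} → pass.
JS (methods 1·2): 0.42 vs {0.17, 0.30, 0.25, 0.32, 0.31, 0.50} → fail.
TA (methods 1·2): 0.33 vs {0.20, 0.19, 0.32, 0.25, 0.29, 0.36} → fail.
Num (methods 1·2): 0.72 vs {0.11, 0.09, 0.50, 0.31, 0.36, 0.29} → pass.
2 of 4 fail.

2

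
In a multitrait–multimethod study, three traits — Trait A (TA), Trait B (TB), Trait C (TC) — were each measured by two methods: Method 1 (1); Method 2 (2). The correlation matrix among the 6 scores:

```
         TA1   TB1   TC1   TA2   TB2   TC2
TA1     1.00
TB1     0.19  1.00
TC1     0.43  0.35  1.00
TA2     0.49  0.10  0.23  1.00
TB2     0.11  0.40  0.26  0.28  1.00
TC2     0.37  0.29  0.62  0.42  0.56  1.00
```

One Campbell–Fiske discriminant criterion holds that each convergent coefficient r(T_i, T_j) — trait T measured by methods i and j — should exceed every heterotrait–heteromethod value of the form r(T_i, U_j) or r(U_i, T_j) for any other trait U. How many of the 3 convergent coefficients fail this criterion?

0

Each convergent coefficient versus the relevant comparison correlations:
TA (methods 1·2): 0.49 vs {0.11, 0.10, 0.37, 0.23} → pass.
TB (methods 1·2): 0.40 vs {0.10, 0.11, 0.29, 0.26} → pass.
TC (methods 1·2): 0.62 vs {0.23, 0.37, 0.26, 0.29} → pass.
0 of 3 fail.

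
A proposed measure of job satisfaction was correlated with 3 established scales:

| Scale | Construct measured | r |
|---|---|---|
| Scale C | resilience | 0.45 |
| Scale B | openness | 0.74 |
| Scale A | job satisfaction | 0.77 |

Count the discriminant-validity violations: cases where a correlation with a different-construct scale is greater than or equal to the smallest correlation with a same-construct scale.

0

Convergent (same construct = job satisfaction): Scale A.
Smallest convergent = 0.77. Discriminant values: 0.45, 0.74; count ≥ 0.77 → 0.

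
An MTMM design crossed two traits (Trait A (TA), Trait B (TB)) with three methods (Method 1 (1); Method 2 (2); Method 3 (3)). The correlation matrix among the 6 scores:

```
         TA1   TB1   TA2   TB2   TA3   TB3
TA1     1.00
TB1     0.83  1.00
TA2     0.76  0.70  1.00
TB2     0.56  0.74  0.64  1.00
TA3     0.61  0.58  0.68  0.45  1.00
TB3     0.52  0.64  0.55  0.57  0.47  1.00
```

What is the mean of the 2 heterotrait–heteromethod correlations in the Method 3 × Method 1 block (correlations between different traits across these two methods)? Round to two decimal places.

0.55

HTHM values (method 3 × method 1): 0.58, 0.52; mean = 1.10/2 = 0.55.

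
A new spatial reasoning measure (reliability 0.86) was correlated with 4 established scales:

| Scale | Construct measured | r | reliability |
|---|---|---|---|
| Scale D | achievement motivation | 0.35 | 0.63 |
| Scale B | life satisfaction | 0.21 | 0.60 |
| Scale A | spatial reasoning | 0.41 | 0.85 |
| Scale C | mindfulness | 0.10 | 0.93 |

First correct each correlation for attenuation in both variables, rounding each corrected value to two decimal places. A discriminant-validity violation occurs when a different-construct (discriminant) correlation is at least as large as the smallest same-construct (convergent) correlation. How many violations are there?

Disattenuated r (r / √(r_scale · r_new)):
  Scale D (disc): 0.35 / √(0.63·0.86) = 0.48
  Scale B (disc): 0.21 / √(0.60·0.86) = 0.29
  Scale A (conv): 0.41 / √(0.85·0.86) = 0.48
  Scale C (disc): 0.10 / √(0.93·0.86) = 0.11
Smallest convergent = 0.48. Discriminant values: 0.48, 0.29, 0.11; count ≥ 0.48 → 1.

1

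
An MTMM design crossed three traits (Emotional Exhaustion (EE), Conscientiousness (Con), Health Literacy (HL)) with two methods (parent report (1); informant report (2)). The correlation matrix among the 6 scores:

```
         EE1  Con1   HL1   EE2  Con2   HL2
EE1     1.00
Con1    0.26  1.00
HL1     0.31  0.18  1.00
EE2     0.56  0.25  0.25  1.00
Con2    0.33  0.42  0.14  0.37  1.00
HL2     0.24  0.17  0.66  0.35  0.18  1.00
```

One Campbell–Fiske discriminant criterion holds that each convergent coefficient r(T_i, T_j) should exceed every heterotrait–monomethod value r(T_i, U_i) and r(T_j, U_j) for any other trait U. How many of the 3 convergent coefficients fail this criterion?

Checking each validity diagonal entry against its comparison values:
EE (methods 1·2): 0.56 vs {0.26, 0.37, 0.31, 0.35} → pass.
Con (methods 1·2): 0.42 vs {0.26, 0.37, 0.18, 0.18} → pass.
HL (methods 1·2): 0.66 vs {0.31, 0.35, 0.18, 0.18} → pass.
0 of 3 fail.

0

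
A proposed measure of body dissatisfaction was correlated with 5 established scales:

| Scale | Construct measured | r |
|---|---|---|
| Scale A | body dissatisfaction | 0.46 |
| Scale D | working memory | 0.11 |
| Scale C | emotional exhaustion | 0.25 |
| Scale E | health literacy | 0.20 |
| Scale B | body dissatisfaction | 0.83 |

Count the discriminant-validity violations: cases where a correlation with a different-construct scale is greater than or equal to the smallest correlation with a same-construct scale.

0

Convergent (same construct = body dissatisfaction): Scale A, Scale B.
Smallest convergent = 0.46. Discriminant values: 0.11, 0.25, 0.20; count ≥ 0.46 → 0.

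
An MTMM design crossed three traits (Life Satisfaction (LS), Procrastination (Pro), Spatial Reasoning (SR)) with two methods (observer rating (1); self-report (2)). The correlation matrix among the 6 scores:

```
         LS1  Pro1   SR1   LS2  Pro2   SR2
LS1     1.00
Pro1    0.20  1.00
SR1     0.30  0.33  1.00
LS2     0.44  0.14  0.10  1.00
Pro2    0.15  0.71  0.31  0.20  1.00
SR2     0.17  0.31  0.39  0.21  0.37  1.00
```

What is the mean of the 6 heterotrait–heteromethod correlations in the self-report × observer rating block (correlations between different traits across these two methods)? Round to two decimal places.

HTHM values (method 2 × method 1): 0.14, 0.10, 0.15, 0.31, 0.17, 0.31; mean = 1.18/6 = 0.20.

0.20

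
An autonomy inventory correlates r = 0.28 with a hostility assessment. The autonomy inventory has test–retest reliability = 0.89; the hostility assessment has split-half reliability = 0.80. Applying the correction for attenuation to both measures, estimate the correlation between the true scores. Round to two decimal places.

r_true = r_obs / √(r_xx · r_yy) = 0.28 / √(0.89 × 0.80) = 0.28 / √0.7120 = 0.28 / 0.8438 ≈ 0.33.

0.33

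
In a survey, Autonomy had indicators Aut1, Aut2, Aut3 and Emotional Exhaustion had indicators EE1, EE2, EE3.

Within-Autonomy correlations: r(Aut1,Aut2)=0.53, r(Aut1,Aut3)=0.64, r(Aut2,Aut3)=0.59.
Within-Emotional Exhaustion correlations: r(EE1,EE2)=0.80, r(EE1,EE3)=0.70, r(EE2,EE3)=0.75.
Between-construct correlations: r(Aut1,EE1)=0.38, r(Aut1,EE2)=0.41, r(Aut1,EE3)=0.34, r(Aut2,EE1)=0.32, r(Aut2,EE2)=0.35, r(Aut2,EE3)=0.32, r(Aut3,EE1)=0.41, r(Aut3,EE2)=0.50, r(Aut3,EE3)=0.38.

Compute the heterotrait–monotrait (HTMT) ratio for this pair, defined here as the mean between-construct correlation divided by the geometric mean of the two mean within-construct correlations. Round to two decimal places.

0.57

Mean heterotrait r = 3.41/9 = 0.3789.
Mean within-Aut = 1.76/3 = 0.5867; mean within-EE = 2.25/3 = 0.7500.
Geometric mean = √(0.5867 × 0.7500) = 0.6633.
HTMT = 0.3789 / 0.6633 = 0.57.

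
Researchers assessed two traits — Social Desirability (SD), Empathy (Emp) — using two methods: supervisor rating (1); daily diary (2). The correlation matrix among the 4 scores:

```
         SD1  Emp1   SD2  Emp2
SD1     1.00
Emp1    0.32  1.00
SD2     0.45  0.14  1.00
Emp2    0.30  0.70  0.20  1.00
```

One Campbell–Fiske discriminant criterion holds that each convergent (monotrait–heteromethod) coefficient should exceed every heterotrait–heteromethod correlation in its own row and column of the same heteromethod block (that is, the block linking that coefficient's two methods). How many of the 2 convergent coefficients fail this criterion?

0

Checking each validity diagonal entry against its comparison values:
SD (methods 1·2): 0.45 vs {0.30, 0.14} → pass.
Emp (methods 1·2): 0.70 vs {0.14, 0.30} → pass.
0 of 2 fail.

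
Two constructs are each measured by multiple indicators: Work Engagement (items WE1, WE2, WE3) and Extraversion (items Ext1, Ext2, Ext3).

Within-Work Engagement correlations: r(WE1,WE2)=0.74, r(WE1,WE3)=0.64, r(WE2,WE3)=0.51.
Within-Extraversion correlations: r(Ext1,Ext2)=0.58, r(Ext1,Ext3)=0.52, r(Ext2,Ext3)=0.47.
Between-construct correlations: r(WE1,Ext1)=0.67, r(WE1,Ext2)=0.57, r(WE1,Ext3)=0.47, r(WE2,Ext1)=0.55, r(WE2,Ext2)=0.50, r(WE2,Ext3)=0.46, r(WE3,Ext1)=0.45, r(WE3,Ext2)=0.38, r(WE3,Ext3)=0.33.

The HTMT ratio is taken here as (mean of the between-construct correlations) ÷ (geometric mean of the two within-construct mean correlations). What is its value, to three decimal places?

Between-construct mean = 4.38/9 = 0.4867.
Mean within-WE = 1.89/3 = 0.6300; mean within-Ext = 1.57/3 = 0.5233.
Geometric mean = √(0.6300 × 0.5233) = 0.5742.
HTMT = 0.4867 / 0.5742 = 0.848.

0.848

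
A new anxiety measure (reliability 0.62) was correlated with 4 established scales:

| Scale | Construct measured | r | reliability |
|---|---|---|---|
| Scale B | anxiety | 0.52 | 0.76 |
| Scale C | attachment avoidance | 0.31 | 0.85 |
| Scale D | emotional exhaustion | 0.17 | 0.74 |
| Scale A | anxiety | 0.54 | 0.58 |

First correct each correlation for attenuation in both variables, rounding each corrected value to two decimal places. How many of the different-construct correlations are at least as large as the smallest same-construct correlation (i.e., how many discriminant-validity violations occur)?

0

Disattenuated r (r / √(r_scale · r_new)):
  Scale B (conv): 0.52 / √(0.76·0.62) = 0.76
  Scale C (disc): 0.31 / √(0.85·0.62) = 0.43
  Scale D (disc): 0.17 / √(0.74·0.62) = 0.25
  Scale A (conv): 0.54 / √(0.58·0.62) = 0.90
Smallest convergent = 0.76. Discriminant values: 0.43, 0.25; count ≥ 0.76 → 0.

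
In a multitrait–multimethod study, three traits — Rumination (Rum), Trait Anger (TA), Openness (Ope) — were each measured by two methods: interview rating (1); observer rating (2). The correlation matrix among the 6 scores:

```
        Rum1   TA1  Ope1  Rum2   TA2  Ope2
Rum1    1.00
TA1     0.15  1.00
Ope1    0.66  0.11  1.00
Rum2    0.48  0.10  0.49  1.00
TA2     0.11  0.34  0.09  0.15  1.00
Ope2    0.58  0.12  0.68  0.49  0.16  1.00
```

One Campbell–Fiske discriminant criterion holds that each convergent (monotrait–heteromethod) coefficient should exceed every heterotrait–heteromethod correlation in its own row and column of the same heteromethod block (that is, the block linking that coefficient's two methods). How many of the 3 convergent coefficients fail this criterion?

1

Checking each validity diagonal entry against its comparison values:
Rum (methods 1·2): 0.48 vs {0.11, 0.10, 0.58, 0.49} → fail.
TA (methods 1·2): 0.34 vs {0.10, 0.11, 0.12, 0.09} → pass.
Ope (methods 1·2): 0.68 vs {0.49, 0.58, 0.09, 0.12} → pass.
1 of 3 fail.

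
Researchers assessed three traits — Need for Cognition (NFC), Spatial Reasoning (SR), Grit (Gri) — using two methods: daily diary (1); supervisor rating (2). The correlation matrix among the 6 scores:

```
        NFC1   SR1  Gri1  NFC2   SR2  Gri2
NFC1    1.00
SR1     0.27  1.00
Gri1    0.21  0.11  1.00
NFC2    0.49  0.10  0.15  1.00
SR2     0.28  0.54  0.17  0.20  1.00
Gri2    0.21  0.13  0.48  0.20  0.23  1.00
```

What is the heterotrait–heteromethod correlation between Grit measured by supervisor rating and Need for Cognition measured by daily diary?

0.21

Different traits and methods: r(Gri2, NFC1) = 0.21.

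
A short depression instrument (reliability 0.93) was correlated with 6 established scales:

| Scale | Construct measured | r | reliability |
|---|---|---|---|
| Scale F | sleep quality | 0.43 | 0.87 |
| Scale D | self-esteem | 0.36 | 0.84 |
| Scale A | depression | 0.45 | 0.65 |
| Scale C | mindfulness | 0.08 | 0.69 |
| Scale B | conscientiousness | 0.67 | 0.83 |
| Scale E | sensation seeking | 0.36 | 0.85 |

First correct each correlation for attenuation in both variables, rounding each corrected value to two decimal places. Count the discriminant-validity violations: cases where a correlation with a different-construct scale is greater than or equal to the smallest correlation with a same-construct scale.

Disattenuated r (r / √(r_scale · r_new)):
  Scale F (disc): 0.43 / √(0.87·0.93) = 0.48
  Scale D (disc): 0.36 / √(0.84·0.93) = 0.41
  Scale A (conv): 0.45 / √(0.65·0.93) = 0.58
  Scale C (disc): 0.08 / √(0.69·0.93) = 0.10
  Scale B (disc): 0.67 / √(0.83·0.93) = 0.76
  Scale E (disc): 0.36 / √(0.85·0.93) = 0.40
Smallest convergent = 0.58. Discriminant values: 0.48, 0.41, 0.10, 0.76, 0.40; count ≥ 0.58 → 1.

1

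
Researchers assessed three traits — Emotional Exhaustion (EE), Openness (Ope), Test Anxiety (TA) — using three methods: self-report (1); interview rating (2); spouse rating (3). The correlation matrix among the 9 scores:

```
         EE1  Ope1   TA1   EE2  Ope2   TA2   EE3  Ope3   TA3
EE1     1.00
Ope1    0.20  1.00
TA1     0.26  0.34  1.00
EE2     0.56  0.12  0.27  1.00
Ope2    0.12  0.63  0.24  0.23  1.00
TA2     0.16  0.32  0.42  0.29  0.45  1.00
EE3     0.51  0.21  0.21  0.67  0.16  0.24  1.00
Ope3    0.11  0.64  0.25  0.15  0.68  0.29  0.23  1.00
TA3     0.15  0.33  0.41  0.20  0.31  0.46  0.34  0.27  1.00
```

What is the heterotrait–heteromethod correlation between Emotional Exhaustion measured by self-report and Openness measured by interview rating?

Different traits and methods: r(EE1, Ope2) = 0.12.

0.12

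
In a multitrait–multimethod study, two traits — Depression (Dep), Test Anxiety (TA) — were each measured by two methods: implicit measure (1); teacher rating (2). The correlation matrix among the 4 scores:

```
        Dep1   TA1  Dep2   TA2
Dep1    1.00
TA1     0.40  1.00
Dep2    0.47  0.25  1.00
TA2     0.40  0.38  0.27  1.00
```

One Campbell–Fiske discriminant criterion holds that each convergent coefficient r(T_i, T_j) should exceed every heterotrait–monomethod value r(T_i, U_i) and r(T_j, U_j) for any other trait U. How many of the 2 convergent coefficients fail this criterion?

Checking each validity diagonal entry against its comparison values:
Dep (methods 1·2): 0.47 vs {0.40, 0.27} → pass.
TA (methods 1·2): 0.38 vs {0.40, 0.27} → fail.
1 of 2 fail.

1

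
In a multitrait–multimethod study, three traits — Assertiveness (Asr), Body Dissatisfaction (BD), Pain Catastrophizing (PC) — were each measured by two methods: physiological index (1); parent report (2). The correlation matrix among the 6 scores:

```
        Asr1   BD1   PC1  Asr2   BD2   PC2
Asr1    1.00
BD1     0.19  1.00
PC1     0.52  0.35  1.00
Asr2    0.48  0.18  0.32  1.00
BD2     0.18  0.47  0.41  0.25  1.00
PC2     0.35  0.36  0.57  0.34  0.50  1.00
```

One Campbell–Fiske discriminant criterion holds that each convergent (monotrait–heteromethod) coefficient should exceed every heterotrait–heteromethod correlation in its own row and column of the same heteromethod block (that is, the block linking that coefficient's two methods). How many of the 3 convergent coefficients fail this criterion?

Each convergent coefficient versus the relevant comparison correlations:
Asr (methods 1·2): 0.48 vs {0.18, 0.18, 0.35, 0.32} → pass.
BD (methods 1·2): 0.47 vs {0.18, 0.18, 0.36, 0.41} → pass.
PC (methods 1·2): 0.57 vs {0.32, 0.35, 0.41, 0.36} → pass.
0 of 3 fail.

0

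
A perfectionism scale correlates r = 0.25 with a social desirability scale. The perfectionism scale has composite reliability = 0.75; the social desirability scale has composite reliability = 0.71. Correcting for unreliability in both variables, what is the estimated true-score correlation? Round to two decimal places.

r_true = r_obs / √(r_xx · r_yy) = 0.25 / √(0.75 × 0.71) = 0.25 / √0.5325 = 0.25 / 0.7297 ≈ 0.34.

0.34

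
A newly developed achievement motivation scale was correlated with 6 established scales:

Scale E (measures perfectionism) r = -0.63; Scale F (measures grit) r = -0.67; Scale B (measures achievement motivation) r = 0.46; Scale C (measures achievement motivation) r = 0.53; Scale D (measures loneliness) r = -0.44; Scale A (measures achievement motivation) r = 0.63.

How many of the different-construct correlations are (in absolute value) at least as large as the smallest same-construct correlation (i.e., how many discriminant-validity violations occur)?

2

Convergent (same construct = achievement motivation): Scale B, Scale C, Scale A.
Smallest convergent = 0.46. Discriminant |r|: 0.63, 0.67, 0.44; count ≥ 0.46 → 2.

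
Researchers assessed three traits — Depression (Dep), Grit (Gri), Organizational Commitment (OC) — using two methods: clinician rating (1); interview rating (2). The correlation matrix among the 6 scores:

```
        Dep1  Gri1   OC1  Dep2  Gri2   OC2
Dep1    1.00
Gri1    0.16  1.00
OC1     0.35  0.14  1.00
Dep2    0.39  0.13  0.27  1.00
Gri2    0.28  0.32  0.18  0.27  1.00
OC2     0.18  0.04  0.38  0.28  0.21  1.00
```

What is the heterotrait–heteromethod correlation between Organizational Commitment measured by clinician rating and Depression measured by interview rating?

0.27

Different traits and methods: r(OC1, Dep2) = 0.27.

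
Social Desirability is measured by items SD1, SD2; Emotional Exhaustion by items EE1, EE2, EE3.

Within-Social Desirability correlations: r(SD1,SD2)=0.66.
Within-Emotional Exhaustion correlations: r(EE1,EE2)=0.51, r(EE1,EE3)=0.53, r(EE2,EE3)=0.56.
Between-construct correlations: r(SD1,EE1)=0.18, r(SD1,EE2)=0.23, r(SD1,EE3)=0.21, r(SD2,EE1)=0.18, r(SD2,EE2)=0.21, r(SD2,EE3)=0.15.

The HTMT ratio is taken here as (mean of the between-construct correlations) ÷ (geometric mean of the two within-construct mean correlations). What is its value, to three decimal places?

Mean heterotrait r = 1.16/6 = 0.1933.
Mean within-SD = 0.66/1 = 0.6600; mean within-EE = 1.60/3 = 0.5333.
Geometric mean = √(0.6600 × 0.5333) = 0.5933.
HTMT = 0.1933 / 0.5933 = 0.326.

0.326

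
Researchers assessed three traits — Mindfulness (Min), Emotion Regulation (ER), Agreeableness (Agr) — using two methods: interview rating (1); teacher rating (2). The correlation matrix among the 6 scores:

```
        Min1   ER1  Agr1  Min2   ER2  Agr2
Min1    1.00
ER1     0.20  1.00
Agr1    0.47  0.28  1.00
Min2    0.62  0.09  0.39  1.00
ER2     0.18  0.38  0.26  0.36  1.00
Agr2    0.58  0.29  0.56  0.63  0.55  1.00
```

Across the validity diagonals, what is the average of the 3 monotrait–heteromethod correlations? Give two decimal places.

0.52

Convergent values: 0.62, 0.38, 0.56; mean = 1.56/3 = 0.52.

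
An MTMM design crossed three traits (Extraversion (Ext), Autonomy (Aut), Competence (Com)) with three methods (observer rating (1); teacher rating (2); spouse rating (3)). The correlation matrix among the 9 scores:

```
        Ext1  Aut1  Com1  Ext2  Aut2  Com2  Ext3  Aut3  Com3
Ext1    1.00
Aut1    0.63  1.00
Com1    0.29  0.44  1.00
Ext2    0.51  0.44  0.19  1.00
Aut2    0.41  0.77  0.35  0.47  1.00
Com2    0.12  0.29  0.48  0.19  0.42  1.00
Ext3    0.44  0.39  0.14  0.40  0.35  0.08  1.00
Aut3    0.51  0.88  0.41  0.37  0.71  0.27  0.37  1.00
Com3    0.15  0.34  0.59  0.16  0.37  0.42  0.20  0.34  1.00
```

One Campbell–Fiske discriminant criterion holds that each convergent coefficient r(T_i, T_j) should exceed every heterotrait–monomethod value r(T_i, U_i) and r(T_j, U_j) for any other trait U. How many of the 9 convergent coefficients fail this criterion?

Convergent coefficients and their comparison sets:
Ext (methods 1·2): 0.51 vs {0.63, 0.47, 0.29, 0.19} → fail.
Ext (methods 1·3): 0.44 vs {0.63, 0.37, 0.29, 0.20} → fail.
Ext (methods 2·3): 0.40 vs {0.47, 0.37, 0.19, 0.20} → fail.
Aut (methods 1·2): 0.77 vs {0.63, 0.47, 0.44, 0.42} → pass.
Aut (methods 1·3): 0.88 vs {0.63, 0.37, 0.44, 0.34} → pass.
Aut (methods 2·3): 0.71 vs {0.47, 0.37, 0.42, 0.34} → pass.
Com (methods 1·2): 0.48 vs {0.29, 0.19, 0.44, 0.42} → pass.
Com (methods 1·3): 0.59 vs {0.29, 0.20, 0.44, 0.34} → pass.
Com (methods 2·3): 0.42 vs {0.19, 0.20, 0.42, 0.34} → fail.
4 of 9 fail.

4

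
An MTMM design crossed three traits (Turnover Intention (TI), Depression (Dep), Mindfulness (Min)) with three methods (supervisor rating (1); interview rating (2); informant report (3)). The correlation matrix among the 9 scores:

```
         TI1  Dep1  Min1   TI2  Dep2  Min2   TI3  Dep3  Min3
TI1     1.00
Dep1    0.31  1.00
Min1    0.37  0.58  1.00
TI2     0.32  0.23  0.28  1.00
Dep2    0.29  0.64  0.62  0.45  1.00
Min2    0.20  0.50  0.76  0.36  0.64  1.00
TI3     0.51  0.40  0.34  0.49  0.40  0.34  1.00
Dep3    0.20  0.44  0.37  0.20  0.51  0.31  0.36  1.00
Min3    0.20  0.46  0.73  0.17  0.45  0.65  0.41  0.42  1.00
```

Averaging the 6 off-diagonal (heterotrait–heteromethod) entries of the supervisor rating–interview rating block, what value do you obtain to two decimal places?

0.35

HTHM values (method 1 × method 2): 0.29, 0.20, 0.23, 0.50, 0.28, 0.62; mean = 2.12/6 = 0.35.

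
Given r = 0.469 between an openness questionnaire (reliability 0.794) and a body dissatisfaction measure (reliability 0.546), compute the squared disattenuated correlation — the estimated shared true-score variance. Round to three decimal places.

Disattenuated r = 0.469 / √(0.794 × 0.546) = 0.469 / 0.6584 = 0.7123.
Shared true-score variance = 0.7123² = 0.5074 ≈ 0.507.

0.507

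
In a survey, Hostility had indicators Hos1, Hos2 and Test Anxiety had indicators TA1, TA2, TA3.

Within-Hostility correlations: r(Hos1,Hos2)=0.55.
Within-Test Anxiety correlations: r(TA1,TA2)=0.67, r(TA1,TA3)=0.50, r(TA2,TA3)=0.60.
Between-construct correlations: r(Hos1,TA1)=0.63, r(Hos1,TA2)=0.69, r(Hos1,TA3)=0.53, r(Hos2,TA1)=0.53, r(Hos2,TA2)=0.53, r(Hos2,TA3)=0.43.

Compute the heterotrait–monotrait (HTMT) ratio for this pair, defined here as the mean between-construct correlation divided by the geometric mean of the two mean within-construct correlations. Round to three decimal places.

0.977

Mean between = 3.34/6 = 0.5567.
Mean within-Hos = 0.55/1 = 0.5500; mean within-TA = 1.77/3 = 0.5900.
Geometric mean = √(0.5500 × 0.5900) = 0.5696.
HTMT = 0.5567 / 0.5696 = 0.977.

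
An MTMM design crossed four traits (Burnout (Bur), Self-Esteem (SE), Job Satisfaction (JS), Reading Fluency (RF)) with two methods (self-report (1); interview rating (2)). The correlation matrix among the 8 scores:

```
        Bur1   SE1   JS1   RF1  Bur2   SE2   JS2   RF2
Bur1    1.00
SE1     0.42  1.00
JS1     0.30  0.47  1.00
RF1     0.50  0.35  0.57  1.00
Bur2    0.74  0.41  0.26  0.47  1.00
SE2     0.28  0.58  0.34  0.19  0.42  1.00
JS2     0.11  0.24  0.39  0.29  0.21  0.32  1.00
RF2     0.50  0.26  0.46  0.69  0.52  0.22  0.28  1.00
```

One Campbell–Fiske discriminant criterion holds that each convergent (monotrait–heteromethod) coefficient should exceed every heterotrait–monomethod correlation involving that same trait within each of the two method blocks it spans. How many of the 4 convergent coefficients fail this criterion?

1

Convergent coefficients and their comparison sets:
Bur (methods 1·2): 0.74 vs {0.42, 0.42, 0.30, 0.21, 0.50, 0.52} → pass.
SE (methods 1·2): 0.58 vs {0.42, 0.42, 0.47, 0.32, 0.35, 0.22} → pass.
JS (methods 1·2): 0.39 vs {0.30, 0.21, 0.47, 0.32, 0.57, 0.28} → fail.
RF (methods 1·2): 0.69 vs {0.50, 0.52, 0.35, 0.22, 0.57, 0.28} → pass.
1 of 4 fail.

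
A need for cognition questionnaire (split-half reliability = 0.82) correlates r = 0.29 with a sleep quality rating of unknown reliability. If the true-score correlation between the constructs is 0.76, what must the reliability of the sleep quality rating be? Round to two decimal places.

0.18

r_true = r_obs / √(r_xx · r_yy) ⇒ 0.76 = 0.29 / √(0.82 · r_yy).
√(0.82 · r_yy) = 0.29 / 0.76 = 0.3816; 0.82 · r_yy = 0.1456; r_yy = 0.1456 / 0.82 ≈ 0.18.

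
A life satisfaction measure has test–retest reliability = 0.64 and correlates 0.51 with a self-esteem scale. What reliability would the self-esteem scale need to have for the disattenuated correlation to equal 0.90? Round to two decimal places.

r_true = r_obs / √(r_xx · r_yy) ⇒ 0.90 = 0.51 / √(0.64 · r_yy).
√(0.64 · r_yy) = 0.51 / 0.90 = 0.5667; 0.64 · r_yy = 0.3211; r_yy = 0.3211 / 0.64 ≈ 0.50.

0.50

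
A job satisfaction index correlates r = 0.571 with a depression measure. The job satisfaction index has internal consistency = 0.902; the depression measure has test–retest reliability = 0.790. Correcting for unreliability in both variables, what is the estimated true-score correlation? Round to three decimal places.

r_true = r_obs / √(r_xx · r_yy) = 0.571 / √(0.902 × 0.790) = 0.571 / √0.712580 = 0.571 / 0.8441 ≈ 0.676.

0.676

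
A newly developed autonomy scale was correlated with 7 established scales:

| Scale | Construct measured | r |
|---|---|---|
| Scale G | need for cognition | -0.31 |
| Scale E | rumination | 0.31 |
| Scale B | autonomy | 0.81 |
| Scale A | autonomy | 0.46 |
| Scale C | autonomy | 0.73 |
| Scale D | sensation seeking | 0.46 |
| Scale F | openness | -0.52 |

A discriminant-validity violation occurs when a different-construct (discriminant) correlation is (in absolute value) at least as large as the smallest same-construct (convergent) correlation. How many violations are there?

Convergent (same construct = autonomy): Scale B, Scale A, Scale C.
Smallest convergent = 0.46. Discriminant |r|: 0.31, 0.31, 0.46, 0.52; count ≥ 0.46 → 2.

2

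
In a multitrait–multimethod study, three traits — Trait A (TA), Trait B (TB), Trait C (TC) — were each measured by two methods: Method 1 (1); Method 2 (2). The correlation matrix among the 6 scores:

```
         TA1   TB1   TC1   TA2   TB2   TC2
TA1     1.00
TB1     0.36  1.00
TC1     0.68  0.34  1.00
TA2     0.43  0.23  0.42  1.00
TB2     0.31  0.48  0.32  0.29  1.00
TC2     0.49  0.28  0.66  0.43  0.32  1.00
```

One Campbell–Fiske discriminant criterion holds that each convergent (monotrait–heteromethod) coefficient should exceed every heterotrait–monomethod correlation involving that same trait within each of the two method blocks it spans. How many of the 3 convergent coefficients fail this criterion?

Each convergent coefficient versus the relevant comparison correlations:
TA (methods 1·2): 0.43 vs {0.36, 0.29, 0.68, 0.43} → fail.
TB (methods 1·2): 0.48 vs {0.36, 0.29, 0.34, 0.32} → pass.
TC (methods 1·2): 0.66 vs {0.68, 0.43, 0.34, 0.32} → fail.
2 of 3 fail.

2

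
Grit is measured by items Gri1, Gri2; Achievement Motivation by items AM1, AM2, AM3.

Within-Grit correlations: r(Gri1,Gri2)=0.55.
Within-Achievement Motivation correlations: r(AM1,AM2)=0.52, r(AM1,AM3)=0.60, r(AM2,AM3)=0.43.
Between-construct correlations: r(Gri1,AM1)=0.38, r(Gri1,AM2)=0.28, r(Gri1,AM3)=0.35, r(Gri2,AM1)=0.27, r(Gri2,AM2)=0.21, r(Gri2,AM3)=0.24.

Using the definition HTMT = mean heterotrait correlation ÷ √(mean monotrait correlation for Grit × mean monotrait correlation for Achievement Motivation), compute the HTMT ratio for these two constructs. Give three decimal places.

Mean heterotrait r = 1.73/6 = 0.2883.
Mean within-Gri = 0.55/1 = 0.5500; mean within-AM = 1.55/3 = 0.5167.
Geometric mean = √(0.5500 × 0.5167) = 0.5331.
HTMT = 0.2883 / 0.5331 = 0.541.

0.541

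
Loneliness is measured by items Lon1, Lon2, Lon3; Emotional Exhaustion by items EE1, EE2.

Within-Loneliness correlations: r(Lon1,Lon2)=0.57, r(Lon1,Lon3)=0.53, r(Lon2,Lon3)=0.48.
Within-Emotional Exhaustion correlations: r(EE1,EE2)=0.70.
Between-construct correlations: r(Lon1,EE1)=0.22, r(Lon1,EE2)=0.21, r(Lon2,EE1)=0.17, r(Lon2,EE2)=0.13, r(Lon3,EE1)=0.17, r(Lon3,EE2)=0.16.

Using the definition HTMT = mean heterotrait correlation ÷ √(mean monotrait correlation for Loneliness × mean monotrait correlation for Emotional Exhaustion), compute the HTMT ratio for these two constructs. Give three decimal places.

0.291

Between-construct mean = 1.06/6 = 0.1767.
Mean within-Lon = 1.58/3 = 0.5267; mean within-EE = 0.70/1 = 0.7000.
Geometric mean = √(0.5267 × 0.7000) = 0.6072.
HTMT = 0.1767 / 0.6072 = 0.291.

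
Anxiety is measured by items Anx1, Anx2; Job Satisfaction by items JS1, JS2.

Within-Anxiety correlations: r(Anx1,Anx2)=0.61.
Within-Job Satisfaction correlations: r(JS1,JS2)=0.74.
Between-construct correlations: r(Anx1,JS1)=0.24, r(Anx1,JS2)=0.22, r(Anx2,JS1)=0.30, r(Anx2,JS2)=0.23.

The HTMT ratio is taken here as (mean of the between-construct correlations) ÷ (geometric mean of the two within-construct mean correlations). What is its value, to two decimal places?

Mean heterotrait r = 0.99/4 = 0.2475.
Mean within-Anx = 0.61/1 = 0.6100; mean within-JS = 0.74/1 = 0.7400.
Geometric mean = √(0.6100 × 0.7400) = 0.6719.
HTMT = 0.2475 / 0.6719 = 0.37.

0.37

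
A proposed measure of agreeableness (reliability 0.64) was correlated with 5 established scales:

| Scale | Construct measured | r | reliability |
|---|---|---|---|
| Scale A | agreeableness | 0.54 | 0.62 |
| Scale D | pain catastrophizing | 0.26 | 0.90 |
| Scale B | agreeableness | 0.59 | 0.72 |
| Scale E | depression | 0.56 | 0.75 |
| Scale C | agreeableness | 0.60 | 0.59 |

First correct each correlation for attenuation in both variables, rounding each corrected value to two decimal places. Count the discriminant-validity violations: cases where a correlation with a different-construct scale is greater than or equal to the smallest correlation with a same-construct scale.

0

Disattenuated r (r / √(r_scale · r_new)):
  Scale A (conv): 0.54 / √(0.62·0.64) = 0.86
  Scale D (disc): 0.26 / √(0.90·0.64) = 0.34
  Scale B (conv): 0.59 / √(0.72·0.64) = 0.87
  Scale E (disc): 0.56 / √(0.75·0.64) = 0.81
  Scale C (conv): 0.60 / √(0.59·0.64) = 0.98
Smallest convergent = 0.86. Discriminant values: 0.34, 0.81; count ≥ 0.86 → 0.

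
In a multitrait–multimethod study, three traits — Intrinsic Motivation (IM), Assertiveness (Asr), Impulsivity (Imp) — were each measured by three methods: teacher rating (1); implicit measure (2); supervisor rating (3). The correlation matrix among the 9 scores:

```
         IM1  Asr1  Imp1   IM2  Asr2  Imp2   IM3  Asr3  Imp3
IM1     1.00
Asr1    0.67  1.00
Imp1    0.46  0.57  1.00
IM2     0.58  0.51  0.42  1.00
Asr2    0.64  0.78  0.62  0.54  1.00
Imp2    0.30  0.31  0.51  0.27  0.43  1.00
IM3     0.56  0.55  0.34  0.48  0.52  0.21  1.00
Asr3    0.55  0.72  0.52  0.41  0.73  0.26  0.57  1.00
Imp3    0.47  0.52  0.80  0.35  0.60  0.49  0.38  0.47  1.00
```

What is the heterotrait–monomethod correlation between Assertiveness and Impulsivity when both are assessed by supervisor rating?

Different traits, same method: r(Asr3, Imp3) = 0.47.

0.47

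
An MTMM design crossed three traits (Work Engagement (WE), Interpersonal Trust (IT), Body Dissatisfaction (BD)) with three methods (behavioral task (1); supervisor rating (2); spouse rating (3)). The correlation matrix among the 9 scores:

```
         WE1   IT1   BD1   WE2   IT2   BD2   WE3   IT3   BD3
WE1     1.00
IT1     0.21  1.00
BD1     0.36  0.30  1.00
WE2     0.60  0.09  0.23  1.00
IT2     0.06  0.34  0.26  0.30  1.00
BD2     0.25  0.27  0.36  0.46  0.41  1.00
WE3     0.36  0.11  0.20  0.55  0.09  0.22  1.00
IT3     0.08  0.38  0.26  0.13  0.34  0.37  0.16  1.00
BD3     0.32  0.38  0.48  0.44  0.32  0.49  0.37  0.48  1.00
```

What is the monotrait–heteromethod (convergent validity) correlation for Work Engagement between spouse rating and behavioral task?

0.36

Same trait (WE), different methods: r(WE3, WE1) = 0.36.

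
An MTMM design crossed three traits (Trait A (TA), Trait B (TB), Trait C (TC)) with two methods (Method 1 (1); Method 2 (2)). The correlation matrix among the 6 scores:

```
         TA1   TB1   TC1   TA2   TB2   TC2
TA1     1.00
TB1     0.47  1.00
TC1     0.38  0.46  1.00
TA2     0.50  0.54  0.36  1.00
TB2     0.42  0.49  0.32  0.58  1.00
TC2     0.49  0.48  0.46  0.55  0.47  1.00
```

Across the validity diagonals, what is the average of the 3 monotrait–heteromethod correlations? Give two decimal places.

0.48

Convergent values: 0.50, 0.49, 0.46; mean = 1.45/3 = 0.48.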